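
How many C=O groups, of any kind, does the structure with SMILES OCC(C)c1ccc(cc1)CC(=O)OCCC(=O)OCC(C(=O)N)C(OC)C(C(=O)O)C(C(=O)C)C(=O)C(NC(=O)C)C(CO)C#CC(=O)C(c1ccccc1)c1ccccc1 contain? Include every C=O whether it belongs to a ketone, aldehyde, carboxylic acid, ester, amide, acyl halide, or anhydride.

8

CH2COOCH2: ester, 1 C=O (running total 1).
CH2COOCH2: ester, 1 C=O (running total 2).
CH(CONH2): amide, 1 C=O (running total 3).
CH(COOH): carboxylic acid, 1 C=O (running total 4).
CH(COCH3): ketone, 1 C=O (running total 5).
CO: ketone, 1 C=O (running total 6).
CH(NHCOCH3): amide, 1 C=O (running total 7).
CO: ketone, 1 C=O (running total 8).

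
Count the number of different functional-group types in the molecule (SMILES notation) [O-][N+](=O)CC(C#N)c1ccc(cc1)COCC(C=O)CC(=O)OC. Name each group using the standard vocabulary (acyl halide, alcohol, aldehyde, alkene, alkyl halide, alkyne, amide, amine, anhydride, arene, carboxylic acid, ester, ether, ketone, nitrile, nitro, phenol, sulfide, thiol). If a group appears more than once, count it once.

6

–NO2 on carbon → nitro group.
pendant –C≡N: nitrile.
para-disubstituted benzene ring → arene.
C–O–C with sp³ carbons on both sides and no adjacent C=O → ether.
pendant –CHO: carbonyl C bonded to C and H → aldehyde.
–C(=O)OCH3: carbonyl C bonded to C and to –OCH3 → ester (not ketone + ether).
Distinct types present: aldehyde, arene, ester, ether, nitrile, nitro.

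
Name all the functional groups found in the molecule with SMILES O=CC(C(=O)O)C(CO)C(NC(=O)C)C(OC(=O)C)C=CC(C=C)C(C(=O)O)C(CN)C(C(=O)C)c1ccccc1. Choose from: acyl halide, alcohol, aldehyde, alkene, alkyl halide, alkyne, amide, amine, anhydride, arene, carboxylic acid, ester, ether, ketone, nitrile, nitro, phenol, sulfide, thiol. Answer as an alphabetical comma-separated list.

alcohol, aldehyde, alkene, amide, amine, arene, carboxylic acid, ester, ketone

terminal –CHO: carbonyl C bonded to H and C → aldehyde.
pendant –COOH: carbonyl C bonded to C and –OH → carboxylic acid.
pendant –CH2OH on an sp³ backbone C → alcohol.
pendant –NHC(=O)CH3: N bonded to a carbonyl → amide (not amine).
pendant –OC(=O)CH3: an acyloxy group → ester.
C=C double bond → alkene.
pendant –CH=CH2: C=C double bond → alkene.
pendant –COOH: carbonyl C bonded to C and –OH → carboxylic acid.
pendant –CH2NH2: N on sp³ C, no adjacent C=O → amine.
pendant –COCH3: carbonyl C bonded to two carbons → ketone.
–C6H5 phenyl ring → arene.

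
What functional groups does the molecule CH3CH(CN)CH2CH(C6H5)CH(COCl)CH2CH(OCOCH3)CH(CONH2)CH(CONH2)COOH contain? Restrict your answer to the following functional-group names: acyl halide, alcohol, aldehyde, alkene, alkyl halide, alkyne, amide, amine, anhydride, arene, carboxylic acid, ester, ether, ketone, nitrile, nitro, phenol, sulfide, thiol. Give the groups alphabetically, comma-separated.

Taking each segment in turn:
  CH(CN): pendant –C≡N: nitrile.
  CH(C6H5): pendant –C6H5: benzene ring → arene.
  CH(COCl): pendant –C(=O)X: carbonyl C bonded to C and halogen → acyl halide.
  CH(OCOCH3): pendant –OC(=O)CH3: an acyloxy group → ester.
  CH(CONH2): pendant –CONH2: carbonyl C bonded to C and N → amide.
  CH(CONH2): pendant –CONH2: carbonyl C bonded to C and N → amide.
  COOH: –COOH: carbonyl C bonded to –OH and C → carboxylic acid (the –OH is not a separate alcohol).

acyl halide, amide, arene, carboxylic acid, ester, nitrile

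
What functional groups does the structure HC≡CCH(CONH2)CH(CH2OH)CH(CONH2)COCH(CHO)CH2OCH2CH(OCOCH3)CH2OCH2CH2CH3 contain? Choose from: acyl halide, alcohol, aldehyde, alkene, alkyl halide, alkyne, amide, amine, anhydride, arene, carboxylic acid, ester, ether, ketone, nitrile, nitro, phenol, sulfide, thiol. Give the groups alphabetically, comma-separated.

Taking each segment in turn:
  HC≡C: C≡C triple bond → alkyne.
  CH(CONH2): pendant –CONH2: carbonyl C bonded to C and N → amide.
  CH(CH2OH): pendant –CH2OH on an sp³ backbone C → alcohol.
  CH(CONH2): pendant –CONH2: carbonyl C bonded to C and N → amide.
  CO: –C(=O)– with carbon on both sides → ketone.
  CH(CHO): pendant –CHO: carbonyl C bonded to C and H → aldehyde.
  CH2OCH2: C–O–C with sp³ carbons on both sides and no adjacent C=O → ether.
  CH(OCOCH3): pendant –OC(=O)CH3: an acyloxy group → ester.
  CH2OCH2: C–O–C with sp³ carbons on both sides and no adjacent C=O → ether.

alcohol, aldehyde, alkyne, amide, ester, ether, ketone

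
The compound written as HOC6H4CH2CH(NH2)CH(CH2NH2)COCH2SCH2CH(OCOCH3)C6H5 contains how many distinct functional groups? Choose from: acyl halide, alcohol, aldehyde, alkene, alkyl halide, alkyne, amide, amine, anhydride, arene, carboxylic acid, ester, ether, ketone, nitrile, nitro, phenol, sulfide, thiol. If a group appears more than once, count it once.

6

Reading the structure from left to right:
  HOC6H4: –OH attached directly to an aromatic ring → phenol (not alcohol); the ring itself is an arene.
  CH(NH2): –NH2 on an sp³ carbon with no adjacent C=O → amine.
  CH(CH2NH2): pendant –CH2NH2: N on sp³ C, no adjacent C=O → amine.
  CO: –C(=O)– with carbon on both sides → ketone.
  CH2SCH2: C–S–C linkage → sulfide (thioether).
  CH(OCOCH3): pendant –OC(=O)CH3: an acyloxy group → ester.
  C6H5: –C6H5 phenyl ring → arene.
Distinct types present: amine, arene, ester, ketone, phenol, sulfide.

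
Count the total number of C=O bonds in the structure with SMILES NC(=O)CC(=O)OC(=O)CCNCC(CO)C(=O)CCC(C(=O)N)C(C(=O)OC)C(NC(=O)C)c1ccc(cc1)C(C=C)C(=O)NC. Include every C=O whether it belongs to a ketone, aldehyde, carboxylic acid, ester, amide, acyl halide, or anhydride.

H2NCO: amide, 1 C=O (running total 1).
CH2CO-O-COCH2: anhydride, 2 C=O (running total 3).
CO: ketone, 1 C=O (running total 4).
CH(CONH2): amide, 1 C=O (running total 5).
CH(COOCH3): ester, 1 C=O (running total 6).
CH(NHCOCH3): amide, 1 C=O (running total 7).
CONHCH3: amide, 1 C=O (running total 8).

8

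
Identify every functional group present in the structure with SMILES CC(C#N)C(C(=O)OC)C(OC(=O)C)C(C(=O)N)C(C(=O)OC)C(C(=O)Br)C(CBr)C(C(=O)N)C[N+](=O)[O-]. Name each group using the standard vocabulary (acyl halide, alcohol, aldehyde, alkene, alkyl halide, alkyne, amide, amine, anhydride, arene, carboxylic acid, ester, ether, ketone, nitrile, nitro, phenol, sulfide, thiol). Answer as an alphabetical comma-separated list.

Taking each segment in turn:
  CH(CN): pendant –C≡N: nitrile.
  CH(COOCH3): pendant –COOCH3: carbonyl C bonded to C and –OCH3 → ester.
  CH(OCOCH3): pendant –OC(=O)CH3: an acyloxy group → ester.
  CH(CONH2): pendant –CONH2: carbonyl C bonded to C and N → amide.
  CH(COOCH3): pendant –COOCH3: carbonyl C bonded to C and –OCH3 → ester.
  CH(COBr): pendant –C(=O)X: carbonyl C bonded to C and halogen → acyl halide.
  CH(CH2Br): pendant –CH2X: halogen on sp³ carbon → alkyl halide.
  CH(CONH2): pendant –CONH2: carbonyl C bonded to C and N → amide.
  CH2NO2: –NO2 on carbon → nitro group.

acyl halide, alkyl halide, amide, ester, nitrile, nitro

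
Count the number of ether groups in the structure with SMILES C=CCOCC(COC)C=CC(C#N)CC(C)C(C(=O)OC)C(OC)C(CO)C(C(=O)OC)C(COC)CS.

4

Reading the structure from left to right:
  CH2=CH: C=C double bond → alkene.
  CH2OCH2: C–O–C with sp³ carbons on both sides and no adjacent C=O → ether.
  CH(CH2OCH3): pendant –CH2OCH3: C–O–C linkage → ether.
  CH=CH: C=C double bond → alkene.
  CH(CN): pendant –C≡N: nitrile.
  CH(COOCH3): pendant –COOCH3: carbonyl C bonded to C and –OCH3 → ester.
  CH(OCH3): pendant –OCH3: C–O–C with sp³ C, no adjacent C=O → ether.
  CH(CH2OH): pendant –CH2OH on an sp³ backbone C → alcohol.
  CH(COOCH3): pendant –COOCH3: carbonyl C bonded to C and –OCH3 → ester.
  CH(CH2OCH3): pendant –CH2OCH3: C–O–C linkage → ether.
  CH2SH: –SH on an sp³ carbon → thiol.
Ether appears at: CH2OCH2, CH(CH2OCH3), CH(OCH3), CH(CH2OCH3) → 4.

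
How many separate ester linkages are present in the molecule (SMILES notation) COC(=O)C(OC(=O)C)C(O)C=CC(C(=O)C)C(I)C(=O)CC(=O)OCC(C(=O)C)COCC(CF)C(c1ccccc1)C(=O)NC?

Reading the structure from left to right:
  CH3OOC: CH3O–C(=O)–: carbonyl C bonded to C and to –OCH3 → ester (not ketone + ether).
  CH(OCOCH3): pendant –OC(=O)CH3: an acyloxy group → ester.
  CH(OH): –OH on an sp³ carbon → alcohol (secondary).
  CH=CH: C=C double bond → alkene.
  CH(COCH3): pendant –COCH3: carbonyl C bonded to two carbons → ketone.
  CH(I): halogen on an sp³ carbon → alkyl halide.
  CO: –C(=O)– with carbon on both sides → ketone.
  CH2COOCH2: –C(=O)–O–C with C on the carbonyl side → ester.
  CH(COCH3): pendant –COCH3: carbonyl C bonded to two carbons → ketone.
  CH2OCH2: C–O–C with sp³ carbons on both sides and no adjacent C=O → ether.
  CH(CH2F): pendant –CH2X: halogen on sp³ carbon → alkyl halide.
  CH(C6H5): pendant –C6H5: benzene ring → arene.
  CONHCH3: –C(=O)NHCH3: carbonyl C bonded to C and to N → amide (the N is not an amine).
Ester appears at: CH3OOC, CH(OCOCH3), CH2COOCH2 → 3.

3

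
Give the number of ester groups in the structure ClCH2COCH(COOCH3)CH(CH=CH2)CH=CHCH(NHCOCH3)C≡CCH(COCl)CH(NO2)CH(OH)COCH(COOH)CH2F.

Working along the chain:
  ClCH2: halogen on an sp³ carbon → alkyl halide.
  CO: –C(=O)– with carbon on both sides → ketone.
  CH(COOCH3): pendant –COOCH3: carbonyl C bonded to C and –OCH3 → ester.
  CH(CH=CH2): pendant –CH=CH2: C=C double bond → alkene.
  CH=CH: C=C double bond → alkene.
  CH(NHCOCH3): pendant –NHC(=O)CH3: N bonded to a carbonyl → amide (not amine).
  C≡C: C≡C triple bond → alkyne.
  CH(COCl): pendant –C(=O)X: carbonyl C bonded to C and halogen → acyl halide.
  CH(NO2): –NO2 on an sp³ carbon → nitro (the N=O is not a carbonyl).
  CH(OH): –OH on an sp³ carbon → alcohol (secondary).
  CO: –C(=O)– with carbon on both sides → ketone.
  CH(COOH): pendant –COOH: carbonyl C bonded to C and –OH → carboxylic acid.
  CH2F: halogen on an sp³ carbon → alkyl halide.
Ester appears at: CH(COOCH3) → 1.

1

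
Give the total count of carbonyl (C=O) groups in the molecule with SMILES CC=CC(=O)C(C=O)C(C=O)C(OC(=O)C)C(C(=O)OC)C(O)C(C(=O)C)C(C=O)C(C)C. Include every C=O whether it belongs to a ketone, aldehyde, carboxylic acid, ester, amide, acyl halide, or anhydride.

7

CO: ketone, 1 C=O (running total 1).
CH(CHO): aldehyde, 1 C=O (running total 2).
CH(CHO): aldehyde, 1 C=O (running total 3).
CH(OCOCH3): ester, 1 C=O (running total 4).
CH(COOCH3): ester, 1 C=O (running total 5).
CH(COCH3): ketone, 1 C=O (running total 6).
CH(CHO): aldehyde, 1 C=O (running total 7).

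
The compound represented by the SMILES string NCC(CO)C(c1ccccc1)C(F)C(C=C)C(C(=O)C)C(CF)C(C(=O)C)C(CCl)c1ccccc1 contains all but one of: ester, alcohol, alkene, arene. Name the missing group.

ester

arene: present (CH(C6H5) — pendant –C6H5: benzene ring → arene).
alkene: present (CH(CH=CH2) — pendant –CH=CH2: C=C double bond → alkene).
alcohol: present (CH(CH2OH) — pendant –CH2OH on an sp³ backbone C → alcohol).
ester: no segment matches this pattern.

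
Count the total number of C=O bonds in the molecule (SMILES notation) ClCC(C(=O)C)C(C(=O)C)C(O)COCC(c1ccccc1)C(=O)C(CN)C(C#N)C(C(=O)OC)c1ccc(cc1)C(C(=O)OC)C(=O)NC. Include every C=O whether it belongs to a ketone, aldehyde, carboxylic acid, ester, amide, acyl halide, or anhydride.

CH(COCH3): ketone, 1 C=O (running total 1).
CH(COCH3): ketone, 1 C=O (running total 2).
CO: ketone, 1 C=O (running total 3).
CH(COOCH3): ester, 1 C=O (running total 4).
CH(COOCH3): ester, 1 C=O (running total 5).
CONHCH3: amide, 1 C=O (running total 6).

6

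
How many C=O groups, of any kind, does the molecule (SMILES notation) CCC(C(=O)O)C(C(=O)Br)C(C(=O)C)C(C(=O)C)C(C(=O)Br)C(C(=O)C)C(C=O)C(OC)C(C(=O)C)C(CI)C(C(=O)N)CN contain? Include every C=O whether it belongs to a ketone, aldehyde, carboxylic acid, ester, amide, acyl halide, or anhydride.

CH(COOH): carboxylic acid, 1 C=O (running total 1).
CH(COBr): acyl halide, 1 C=O (running total 2).
CH(COCH3): ketone, 1 C=O (running total 3).
CH(COCH3): ketone, 1 C=O (running total 4).
CH(COBr): acyl halide, 1 C=O (running total 5).
CH(COCH3): ketone, 1 C=O (running total 6).
CH(CHO): aldehyde, 1 C=O (running total 7).
CH(COCH3): ketone, 1 C=O (running total 8).
CH(CONH2): amide, 1 C=O (running total 9).

9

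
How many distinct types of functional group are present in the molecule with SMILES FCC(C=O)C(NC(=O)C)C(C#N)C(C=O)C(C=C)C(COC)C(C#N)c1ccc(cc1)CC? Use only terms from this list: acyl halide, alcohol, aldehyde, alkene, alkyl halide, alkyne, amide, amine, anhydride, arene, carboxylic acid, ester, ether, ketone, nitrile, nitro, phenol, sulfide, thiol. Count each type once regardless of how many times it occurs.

Reading the structure from left to right:
  FCH2: halogen on an sp³ carbon → alkyl halide.
  CH(CHO): pendant –CHO: carbonyl C bonded to C and H → aldehyde.
  CH(NHCOCH3): pendant –NHC(=O)CH3: N bonded to a carbonyl → amide (not amine).
  CH(CN): pendant –C≡N: nitrile.
  CH(CHO): pendant –CHO: carbonyl C bonded to C and H → aldehyde.
  CH(CH=CH2): pendant –CH=CH2: C=C double bond → alkene.
  CH(CH2OCH3): pendant –CH2OCH3: C–O–C linkage → ether.
  CH(CN): pendant –C≡N: nitrile.
  C6H4: para-disubstituted benzene ring → arene.
Distinct types present: aldehyde, alkene, alkyl halide, amide, arene, ether, nitrile.

7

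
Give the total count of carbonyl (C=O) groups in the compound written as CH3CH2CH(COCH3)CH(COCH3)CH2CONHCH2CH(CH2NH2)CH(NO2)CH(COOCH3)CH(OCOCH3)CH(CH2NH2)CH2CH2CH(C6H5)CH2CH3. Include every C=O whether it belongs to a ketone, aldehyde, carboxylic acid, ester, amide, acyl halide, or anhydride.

5

CH(COCH3): ketone, 1 C=O (running total 1).
CH(COCH3): ketone, 1 C=O (running total 2).
CH2CONHCH2: amide, 1 C=O (running total 3).
CH(COOCH3): ester, 1 C=O (running total 4).
CH(OCOCH3): ester, 1 C=O (running total 5).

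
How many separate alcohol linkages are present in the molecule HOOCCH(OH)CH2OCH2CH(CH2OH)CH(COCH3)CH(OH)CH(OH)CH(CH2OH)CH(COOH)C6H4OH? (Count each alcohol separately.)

5

–COOH: carbonyl C bonded to –OH and C → carboxylic acid (the –OH is not a separate alcohol).
–OH on an sp³ carbon → alcohol (secondary).
C–O–C with sp³ carbons on both sides and no adjacent C=O → ether.
pendant –CH2OH on an sp³ backbone C → alcohol.
pendant –COCH3: carbonyl C bonded to two carbons → ketone.
–OH on an sp³ carbon → alcohol (secondary).
–OH on an sp³ carbon → alcohol (secondary).
pendant –CH2OH on an sp³ backbone C → alcohol.
pendant –COOH: carbonyl C bonded to C and –OH → carboxylic acid.
–OH attached directly to an aromatic ring → phenol (not alcohol); the ring itself is an arene.
Alcohol appears at: CH(OH), CH(CH2OH), CH(OH), CH(OH), CH(CH2OH) → 5.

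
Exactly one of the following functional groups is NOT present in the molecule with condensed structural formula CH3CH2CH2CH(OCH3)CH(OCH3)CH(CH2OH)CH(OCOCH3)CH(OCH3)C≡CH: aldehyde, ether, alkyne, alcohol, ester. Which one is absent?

alcohol: present (CH(CH2OH) — pendant –CH2OH on an sp³ backbone C → alcohol).
alkyne: present (C≡CH — C≡C triple bond → alkyne).
ether: present (CH(OCH3) — pendant –OCH3: C–O–C with sp³ C, no adjacent C=O → ether).
ester: present (CH(OCOCH3) — pendant –OC(=O)CH3: an acyloxy group → ester).
aldehyde: no segment matches this pattern.

aldehyde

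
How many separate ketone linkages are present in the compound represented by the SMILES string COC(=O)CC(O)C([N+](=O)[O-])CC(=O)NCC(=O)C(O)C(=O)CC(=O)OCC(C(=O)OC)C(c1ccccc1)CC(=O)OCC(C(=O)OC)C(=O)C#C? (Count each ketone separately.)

3

Working along the chain:
  CH3OOC: CH3O–C(=O)–: carbonyl C bonded to C and to –OCH3 → ester (not ketone + ether).
  CH(OH): –OH on an sp³ carbon → alcohol (secondary).
  CH(NO2): –NO2 on an sp³ carbon → nitro (the N=O is not a carbonyl).
  CH2CONHCH2: –C(=O)–N– linkage → amide (the N is not an amine).
  CO: –C(=O)– with carbon on both sides → ketone.
  CH(OH): –OH on an sp³ carbon → alcohol (secondary).
  CO: –C(=O)– with carbon on both sides → ketone.
  CH2COOCH2: –C(=O)–O–C with C on the carbonyl side → ester.
  CH(COOCH3): pendant –COOCH3: carbonyl C bonded to C and –OCH3 → ester.
  CH(C6H5): pendant –C6H5: benzene ring → arene.
  CH2COOCH2: –C(=O)–O–C with C on the carbonyl side → ester.
  CH(COOCH3): pendant –COOCH3: carbonyl C bonded to C and –OCH3 → ester.
  CO: –C(=O)– with carbon on both sides → ketone.
  C≡CH: C≡C triple bond → alkyne.
Ketone appears at: CO, CO, CO → 3.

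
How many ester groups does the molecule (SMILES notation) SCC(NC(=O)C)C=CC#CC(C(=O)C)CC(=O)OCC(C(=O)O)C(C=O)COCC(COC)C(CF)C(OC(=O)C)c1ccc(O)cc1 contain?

–SH on an sp³ carbon → thiol.
pendant –NHC(=O)CH3: N bonded to a carbonyl → amide (not amine).
C=C double bond → alkene.
C≡C triple bond → alkyne.
pendant –COCH3: carbonyl C bonded to two carbons → ketone.
–C(=O)–O–C with C on the carbonyl side → ester.
pendant –COOH: carbonyl C bonded to C and –OH → carboxylic acid.
pendant –CHO: carbonyl C bonded to C and H → aldehyde.
C–O–C with sp³ carbons on both sides and no adjacent C=O → ether.
pendant –CH2OCH3: C–O–C linkage → ether.
pendant –CH2X: halogen on sp³ carbon → alkyl halide.
pendant –OC(=O)CH3: an acyloxy group → ester.
–OH attached directly to an aromatic ring → phenol (not alcohol); the ring itself is an arene.
Ester appears at: CH2COOCH2, CH(OCOCH3) → 2.

2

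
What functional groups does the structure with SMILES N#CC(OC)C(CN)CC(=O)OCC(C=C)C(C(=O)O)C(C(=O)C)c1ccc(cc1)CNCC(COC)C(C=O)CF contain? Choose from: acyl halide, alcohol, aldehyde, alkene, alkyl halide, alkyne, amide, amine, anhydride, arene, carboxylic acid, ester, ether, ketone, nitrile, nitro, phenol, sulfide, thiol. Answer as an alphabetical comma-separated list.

aldehyde, alkene, alkyl halide, amine, arene, carboxylic acid, ester, ether, ketone, nitrile

Reading the structure from left to right:
  N≡C: N≡C–: carbon triple-bonded to nitrogen → nitrile.
  CH(OCH3): pendant –OCH3: C–O–C with sp³ C, no adjacent C=O → ether.
  CH(CH2NH2): pendant –CH2NH2: N on sp³ C, no adjacent C=O → amine.
  CH2COOCH2: –C(=O)–O–C with C on the carbonyl side → ester.
  CH(CH=CH2): pendant –CH=CH2: C=C double bond → alkene.
  CH(COOH): pendant –COOH: carbonyl C bonded to C and –OH → carboxylic acid.
  CH(COCH3): pendant –COCH3: carbonyl C bonded to two carbons → ketone.
  C6H4: para-disubstituted benzene ring → arene.
  CH2NHCH2: C–N–C with sp³ carbons and no adjacent C=O → amine (secondary).
  CH(CH2OCH3): pendant –CH2OCH3: C–O–C linkage → ether.
  CH(CHO): pendant –CHO: carbonyl C bonded to C and H → aldehyde.
  CH2F: halogen on an sp³ carbon → alkyl halide.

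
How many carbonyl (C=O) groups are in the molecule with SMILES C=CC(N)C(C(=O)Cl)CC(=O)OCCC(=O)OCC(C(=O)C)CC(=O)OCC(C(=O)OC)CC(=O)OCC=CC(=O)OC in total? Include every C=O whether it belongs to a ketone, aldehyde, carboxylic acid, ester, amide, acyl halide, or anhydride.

8

CH(COCl): acyl halide, 1 C=O (running total 1).
CH2COOCH2: ester, 1 C=O (running total 2).
CH2COOCH2: ester, 1 C=O (running total 3).
CH(COCH3): ketone, 1 C=O (running total 4).
CH2COOCH2: ester, 1 C=O (running total 5).
CH(COOCH3): ester, 1 C=O (running total 6).
CH2COOCH2: ester, 1 C=O (running total 7).
COOCH3: ester, 1 C=O (running total 8).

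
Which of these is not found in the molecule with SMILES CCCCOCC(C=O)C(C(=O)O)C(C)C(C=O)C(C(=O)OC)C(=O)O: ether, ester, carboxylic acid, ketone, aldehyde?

carboxylic acid: present (CH(COOH) — pendant –COOH: carbonyl C bonded to C and –OH → carboxylic acid).
ether: present (CH2OCH2 — C–O–C with sp³ carbons on both sides and no adjacent C=O → ether).
ester: present (CH(COOCH3) — pendant –COOCH3: carbonyl C bonded to C and –OCH3 → ester).
aldehyde: present (CH(CHO) — pendant –CHO: carbonyl C bonded to C and H → aldehyde).
ketone: absent. In CH(COOCH3), the C=O is bonded to an –O–C group, which defines an ester, not a ketone. In each of CH(COOH) and COOH, the C=O bears an –OH, making it a carboxylic acid rather than a ketone. In CH(CHO), the carbonyl carbon carries an H, so it is an aldehyde, not a ketone.

ketone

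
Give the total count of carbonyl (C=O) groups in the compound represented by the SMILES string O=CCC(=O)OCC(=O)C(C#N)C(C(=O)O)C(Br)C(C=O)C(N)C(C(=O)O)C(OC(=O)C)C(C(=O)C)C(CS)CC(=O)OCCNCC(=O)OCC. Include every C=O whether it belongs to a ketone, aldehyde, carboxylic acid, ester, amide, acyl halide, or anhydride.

10

OHC: aldehyde, 1 C=O (running total 1).
CH2COOCH2: ester, 1 C=O (running total 2).
CO: ketone, 1 C=O (running total 3).
CH(COOH): carboxylic acid, 1 C=O (running total 4).
CH(CHO): aldehyde, 1 C=O (running total 5).
CH(COOH): carboxylic acid, 1 C=O (running total 6).
CH(OCOCH3): ester, 1 C=O (running total 7).
CH(COCH3): ketone, 1 C=O (running total 8).
CH2COOCH2: ester, 1 C=O (running total 9).
COOCH2CH3: ester, 1 C=O (running total 10).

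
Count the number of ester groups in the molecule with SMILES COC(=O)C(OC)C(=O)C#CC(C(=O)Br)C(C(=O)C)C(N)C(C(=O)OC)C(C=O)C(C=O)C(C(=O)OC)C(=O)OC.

Reading the structure from left to right:
  CH3OOC: CH3O–C(=O)–: carbonyl C bonded to C and to –OCH3 → ester (not ketone + ether).
  CH(OCH3): pendant –OCH3: C–O–C with sp³ C, no adjacent C=O → ether.
  CO: –C(=O)– with carbon on both sides → ketone.
  C≡C: C≡C triple bond → alkyne.
  CH(COBr): pendant –C(=O)X: carbonyl C bonded to C and halogen → acyl halide.
  CH(COCH3): pendant –COCH3: carbonyl C bonded to two carbons → ketone.
  CH(NH2): –NH2 on an sp³ carbon with no adjacent C=O → amine.
  CH(COOCH3): pendant –COOCH3: carbonyl C bonded to C and –OCH3 → ester.
  CH(CHO): pendant –CHO: carbonyl C bonded to C and H → aldehyde.
  CH(CHO): pendant –CHO: carbonyl C bonded to C and H → aldehyde.
  CH(COOCH3): pendant –COOCH3: carbonyl C bonded to C and –OCH3 → ester.
  COOCH3: –C(=O)OCH3: carbonyl C bonded to C and to –OCH3 → ester (not ketone + ether).
Ester appears at: CH3OOC, CH(COOCH3), CH(COOCH3), COOCH3 → 4.

4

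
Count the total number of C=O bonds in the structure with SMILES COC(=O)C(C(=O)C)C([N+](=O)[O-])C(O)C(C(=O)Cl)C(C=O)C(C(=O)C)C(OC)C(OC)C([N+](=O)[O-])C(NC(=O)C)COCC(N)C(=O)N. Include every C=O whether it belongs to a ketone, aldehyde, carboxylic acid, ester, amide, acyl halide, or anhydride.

CH3OOC: ester, 1 C=O (running total 1).
CH(COCH3): ketone, 1 C=O (running total 2).
CH(COCl): acyl halide, 1 C=O (running total 3).
CH(CHO): aldehyde, 1 C=O (running total 4).
CH(COCH3): ketone, 1 C=O (running total 5).
CH(NHCOCH3): amide, 1 C=O (running total 6).
CONH2: amide, 1 C=O (running total 7).

7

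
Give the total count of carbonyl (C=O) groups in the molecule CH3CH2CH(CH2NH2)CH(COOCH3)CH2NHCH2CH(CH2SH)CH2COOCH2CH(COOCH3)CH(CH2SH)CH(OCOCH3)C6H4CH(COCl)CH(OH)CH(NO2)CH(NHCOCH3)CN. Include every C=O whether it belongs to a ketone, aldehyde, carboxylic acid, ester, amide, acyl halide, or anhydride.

CH(COOCH3): ester, 1 C=O (running total 1).
CH2COOCH2: ester, 1 C=O (running total 2).
CH(COOCH3): ester, 1 C=O (running total 3).
CH(OCOCH3): ester, 1 C=O (running total 4).
CH(COCl): acyl halide, 1 C=O (running total 5).
CH(NHCOCH3): amide, 1 C=O (running total 6).

6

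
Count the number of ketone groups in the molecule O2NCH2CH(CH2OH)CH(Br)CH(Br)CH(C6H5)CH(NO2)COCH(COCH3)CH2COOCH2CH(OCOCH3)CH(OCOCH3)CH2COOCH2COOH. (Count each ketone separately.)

Reading the structure from left to right:
  O2NCH2: –NO2 on carbon → nitro group.
  CH(CH2OH): pendant –CH2OH on an sp³ backbone C → alcohol.
  CH(Br): halogen on an sp³ carbon → alkyl halide.
  CH(Br): halogen on an sp³ carbon → alkyl halide.
  CH(C6H5): pendant –C6H5: benzene ring → arene.
  CH(NO2): –NO2 on an sp³ carbon → nitro (the N=O is not a carbonyl).
  CO: –C(=O)– with carbon on both sides → ketone.
  CH(COCH3): pendant –COCH3: carbonyl C bonded to two carbons → ketone.
  CH2COOCH2: –C(=O)–O–C with C on the carbonyl side → ester.
  CH(OCOCH3): pendant –OC(=O)CH3: an acyloxy group → ester.
  CH(OCOCH3): pendant –OC(=O)CH3: an acyloxy group → ester.
  CH2COOCH2: –C(=O)–O–C with C on the carbonyl side → ester.
  COOH: –COOH: carbonyl C bonded to –OH and C → carboxylic acid (the –OH is not a separate alcohol).
Ketone appears at: CO, CH(COCH3) → 2.

2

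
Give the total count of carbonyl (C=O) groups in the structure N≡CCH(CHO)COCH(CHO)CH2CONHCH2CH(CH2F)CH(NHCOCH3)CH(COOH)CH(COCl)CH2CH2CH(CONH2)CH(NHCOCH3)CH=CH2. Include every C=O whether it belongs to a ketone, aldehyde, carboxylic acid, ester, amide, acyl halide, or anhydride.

CH(CHO): aldehyde, 1 C=O (running total 1).
CO: ketone, 1 C=O (running total 2).
CH(CHO): aldehyde, 1 C=O (running total 3).
CH2CONHCH2: amide, 1 C=O (running total 4).
CH(NHCOCH3): amide, 1 C=O (running total 5).
CH(COOH): carboxylic acid, 1 C=O (running total 6).
CH(COCl): acyl halide, 1 C=O (running total 7).
CH(CONH2): amide, 1 C=O (running total 8).
CH(NHCOCH3): amide, 1 C=O (running total 9).

9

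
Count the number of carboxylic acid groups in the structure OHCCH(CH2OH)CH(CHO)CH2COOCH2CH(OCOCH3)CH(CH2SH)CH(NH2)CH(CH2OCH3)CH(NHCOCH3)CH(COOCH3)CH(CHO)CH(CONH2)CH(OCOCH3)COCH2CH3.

terminal –CHO: carbonyl C bonded to H and C → aldehyde.
pendant –CH2OH on an sp³ backbone C → alcohol.
pendant –CHO: carbonyl C bonded to C and H → aldehyde.
–C(=O)–O–C with C on the carbonyl side → ester.
pendant –OC(=O)CH3: an acyloxy group → ester.
pendant –CH2SH → thiol.
–NH2 on an sp³ carbon with no adjacent C=O → amine.
pendant –CH2OCH3: C–O–C linkage → ether.
pendant –NHC(=O)CH3: N bonded to a carbonyl → amide (not amine).
pendant –COOCH3: carbonyl C bonded to C and –OCH3 → ester.
pendant –CHO: carbonyl C bonded to C and H → aldehyde.
pendant –CONH2: carbonyl C bonded to C and N → amide.
pendant –OC(=O)CH3: an acyloxy group → ester.
–C(=O)– with carbon on both sides → ketone.
No segment is a carboxylic acid: OHC is aldehyde, not carboxylic acid; CH(CH2OH) is alcohol, not carboxylic acid; CH(CHO) is aldehyde, not carboxylic acid. → 0.

0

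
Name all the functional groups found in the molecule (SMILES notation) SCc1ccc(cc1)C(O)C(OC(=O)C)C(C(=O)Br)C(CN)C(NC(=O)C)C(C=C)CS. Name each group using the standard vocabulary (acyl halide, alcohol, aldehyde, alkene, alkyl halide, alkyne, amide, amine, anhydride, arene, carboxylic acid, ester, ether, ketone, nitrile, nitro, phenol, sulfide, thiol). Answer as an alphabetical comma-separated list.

–SH on an sp³ carbon → thiol.
para-disubstituted benzene ring → arene.
–OH on an sp³ carbon → alcohol (secondary).
pendant –OC(=O)CH3: an acyloxy group → ester.
pendant –C(=O)X: carbonyl C bonded to C and halogen → acyl halide.
pendant –CH2NH2: N on sp³ C, no adjacent C=O → amine.
pendant –NHC(=O)CH3: N bonded to a carbonyl → amide (not amine).
pendant –CH=CH2: C=C double bond → alkene.
–SH on an sp³ carbon → thiol.

acyl halide, alcohol, alkene, amide, amine, arene, ester, thiol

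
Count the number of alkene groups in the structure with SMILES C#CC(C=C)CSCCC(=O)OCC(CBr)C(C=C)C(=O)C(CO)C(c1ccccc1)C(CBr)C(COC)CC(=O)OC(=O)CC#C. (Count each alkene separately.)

2

Reading the structure from left to right:
  HC≡C: C≡C triple bond → alkyne.
  CH(CH=CH2): pendant –CH=CH2: C=C double bond → alkene.
  CH2SCH2: C–S–C linkage → sulfide (thioether).
  CH2COOCH2: –C(=O)–O–C with C on the carbonyl side → ester.
  CH(CH2Br): pendant –CH2X: halogen on sp³ carbon → alkyl halide.
  CH(CH=CH2): pendant –CH=CH2: C=C double bond → alkene.
  CO: –C(=O)– with carbon on both sides → ketone.
  CH(CH2OH): pendant –CH2OH on an sp³ backbone C → alcohol.
  CH(C6H5): pendant –C6H5: benzene ring → arene.
  CH(CH2Br): pendant –CH2X: halogen on sp³ carbon → alkyl halide.
  CH(CH2OCH3): pendant –CH2OCH3: C–O–C linkage → ether.
  CH2CO-O-COCH2: two acyl groups sharing one oxygen, –C(=O)–O–C(=O)– → anhydride.
  C≡CH: C≡C triple bond → alkyne.
Alkene appears at: CH(CH=CH2), CH(CH=CH2) → 2.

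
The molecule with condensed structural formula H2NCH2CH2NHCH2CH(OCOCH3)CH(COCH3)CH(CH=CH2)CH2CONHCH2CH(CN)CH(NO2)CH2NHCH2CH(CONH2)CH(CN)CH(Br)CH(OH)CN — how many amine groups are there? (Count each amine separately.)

–NH2 on an sp³ carbon with no adjacent C=O → amine.
C–N–C with sp³ carbons and no adjacent C=O → amine (secondary).
pendant –OC(=O)CH3: an acyloxy group → ester.
pendant –COCH3: carbonyl C bonded to two carbons → ketone.
pendant –CH=CH2: C=C double bond → alkene.
–C(=O)–N– linkage → amide (the N is not an amine).
pendant –C≡N: nitrile.
–NO2 on an sp³ carbon → nitro (the N=O is not a carbonyl).
C–N–C with sp³ carbons and no adjacent C=O → amine (secondary).
pendant –CONH2: carbonyl C bonded to C and N → amide.
pendant –C≡N: nitrile.
halogen on an sp³ carbon → alkyl halide.
–OH on an sp³ carbon → alcohol (secondary).
–C≡N: carbon triple-bonded to nitrogen → nitrile.
Amine appears at: H2NCH2, CH2NHCH2, CH2NHCH2 → 3.

3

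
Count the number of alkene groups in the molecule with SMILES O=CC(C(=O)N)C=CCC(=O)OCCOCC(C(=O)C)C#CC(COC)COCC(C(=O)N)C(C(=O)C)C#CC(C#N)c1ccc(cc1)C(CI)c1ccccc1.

1

Working along the chain:
  OHC: terminal –CHO: carbonyl C bonded to H and C → aldehyde.
  CH(CONH2): pendant –CONH2: carbonyl C bonded to C and N → amide.
  CH=CH: C=C double bond → alkene.
  CH2COOCH2: –C(=O)–O–C with C on the carbonyl side → ester.
  CH2OCH2: C–O–C with sp³ carbons on both sides and no adjacent C=O → ether.
  CH(COCH3): pendant –COCH3: carbonyl C bonded to two carbons → ketone.
  C≡C: C≡C triple bond → alkyne.
  CH(CH2OCH3): pendant –CH2OCH3: C–O–C linkage → ether.
  CH2OCH2: C–O–C with sp³ carbons on both sides and no adjacent C=O → ether.
  CH(CONH2): pendant –CONH2: carbonyl C bonded to C and N → amide.
  CH(COCH3): pendant –COCH3: carbonyl C bonded to two carbons → ketone.
  C≡C: C≡C triple bond → alkyne.
  CH(CN): pendant –C≡N: nitrile.
  C6H4: para-disubstituted benzene ring → arene.
  CH(CH2I): pendant –CH2X: halogen on sp³ carbon → alkyl halide.
  C6H5: –C6H5 phenyl ring → arene.
Alkene appears at: CH=CH → 1.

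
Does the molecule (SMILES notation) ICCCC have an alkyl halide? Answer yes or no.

  ICH2: halogen on an sp³ carbon → alkyl halide.
The ICH2 segment supplies the alkyl halide: halogen on an sp³ carbon → alkyl halide.

yes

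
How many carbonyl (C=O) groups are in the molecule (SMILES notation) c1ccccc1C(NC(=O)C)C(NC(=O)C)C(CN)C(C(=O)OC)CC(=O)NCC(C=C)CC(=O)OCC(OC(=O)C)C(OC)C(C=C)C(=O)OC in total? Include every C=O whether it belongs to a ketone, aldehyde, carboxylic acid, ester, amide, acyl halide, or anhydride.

7

CH(NHCOCH3): amide, 1 C=O (running total 1).
CH(NHCOCH3): amide, 1 C=O (running total 2).
CH(COOCH3): ester, 1 C=O (running total 3).
CH2CONHCH2: amide, 1 C=O (running total 4).
CH2COOCH2: ester, 1 C=O (running total 5).
CH(OCOCH3): ester, 1 C=O (running total 6).
COOCH3: ester, 1 C=O (running total 7).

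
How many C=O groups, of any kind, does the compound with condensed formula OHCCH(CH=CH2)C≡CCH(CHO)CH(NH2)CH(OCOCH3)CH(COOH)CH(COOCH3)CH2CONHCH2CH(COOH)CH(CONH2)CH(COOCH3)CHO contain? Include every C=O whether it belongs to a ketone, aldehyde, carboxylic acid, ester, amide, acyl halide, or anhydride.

OHC: aldehyde, 1 C=O (running total 1).
CH(CHO): aldehyde, 1 C=O (running total 2).
CH(OCOCH3): ester, 1 C=O (running total 3).
CH(COOH): carboxylic acid, 1 C=O (running total 4).
CH(COOCH3): ester, 1 C=O (running total 5).
CH2CONHCH2: amide, 1 C=O (running total 6).
CH(COOH): carboxylic acid, 1 C=O (running total 7).
CH(CONH2): amide, 1 C=O (running total 8).
CH(COOCH3): ester, 1 C=O (running total 9).
CHO: aldehyde, 1 C=O (running total 10).

10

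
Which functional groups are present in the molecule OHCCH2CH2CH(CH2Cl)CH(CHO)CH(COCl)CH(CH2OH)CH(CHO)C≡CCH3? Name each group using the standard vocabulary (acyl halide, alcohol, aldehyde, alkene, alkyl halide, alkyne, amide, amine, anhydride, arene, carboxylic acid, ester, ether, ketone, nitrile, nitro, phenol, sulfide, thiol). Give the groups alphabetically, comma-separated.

acyl halide, alcohol, aldehyde, alkyl halide, alkyne

Reading the structure from left to right:
  OHC: terminal –CHO: carbonyl C bonded to H and C → aldehyde.
  CH(CH2Cl): pendant –CH2X: halogen on sp³ carbon → alkyl halide.
  CH(CHO): pendant –CHO: carbonyl C bonded to C and H → aldehyde.
  CH(COCl): pendant –C(=O)X: carbonyl C bonded to C and halogen → acyl halide.
  CH(CH2OH): pendant –CH2OH on an sp³ backbone C → alcohol.
  CH(CHO): pendant –CHO: carbonyl C bonded to C and H → aldehyde.
  C≡C: C≡C triple bond → alkyne.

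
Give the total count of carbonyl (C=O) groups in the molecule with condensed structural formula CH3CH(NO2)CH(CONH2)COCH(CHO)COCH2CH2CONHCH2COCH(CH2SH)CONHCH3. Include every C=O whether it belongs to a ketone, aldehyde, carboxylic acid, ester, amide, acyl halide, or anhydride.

CH(CONH2): amide, 1 C=O (running total 1).
CO: ketone, 1 C=O (running total 2).
CH(CHO): aldehyde, 1 C=O (running total 3).
CO: ketone, 1 C=O (running total 4).
CH2CONHCH2: amide, 1 C=O (running total 5).
CO: ketone, 1 C=O (running total 6).
CONHCH3: amide, 1 C=O (running total 7).

7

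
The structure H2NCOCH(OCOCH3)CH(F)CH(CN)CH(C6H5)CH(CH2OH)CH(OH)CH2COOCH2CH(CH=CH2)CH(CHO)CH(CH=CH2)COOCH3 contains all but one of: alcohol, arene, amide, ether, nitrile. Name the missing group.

ether

amide: present (H2NCO — –C(=O)NH2: carbonyl C bonded to C and to N → amide (the N is not a separate amine)).
arene: present (CH(C6H5) — pendant –C6H5: benzene ring → arene).
nitrile: present (CH(CN) — pendant –C≡N: nitrile).
alcohol: present (CH(CH2OH) — pendant –CH2OH on an sp³ backbone C → alcohol).
ether: absent. In each of CH(OCOCH3), CH2COOCH2 and COOCH3, the C–O–C oxygen is adjacent to a C=O, so it belongs to an ester, not an ether.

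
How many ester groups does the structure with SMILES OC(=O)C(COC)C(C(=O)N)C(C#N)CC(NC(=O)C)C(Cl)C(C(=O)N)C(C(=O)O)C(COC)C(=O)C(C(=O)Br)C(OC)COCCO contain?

Taking each segment in turn:
  HOOC: –COOH: carbonyl C bonded to –OH and C → carboxylic acid (the –OH is not a separate alcohol).
  CH(CH2OCH3): pendant –CH2OCH3: C–O–C linkage → ether.
  CH(CONH2): pendant –CONH2: carbonyl C bonded to C and N → amide.
  CH(CN): pendant –C≡N: nitrile.
  CH(NHCOCH3): pendant –NHC(=O)CH3: N bonded to a carbonyl → amide (not amine).
  CH(Cl): halogen on an sp³ carbon → alkyl halide.
  CH(CONH2): pendant –CONH2: carbonyl C bonded to C and N → amide.
  CH(COOH): pendant –COOH: carbonyl C bonded to C and –OH → carboxylic acid.
  CH(CH2OCH3): pendant –CH2OCH3: C–O–C linkage → ether.
  CO: –C(=O)– with carbon on both sides → ketone.
  CH(COBr): pendant –C(=O)X: carbonyl C bonded to C and halogen → acyl halide.
  CH(OCH3): pendant –OCH3: C–O–C with sp³ C, no adjacent C=O → ether.
  CH2OCH2: C–O–C with sp³ carbons on both sides and no adjacent C=O → ether.
  CH2OH: –OH on an sp³ carbon → alcohol.
No segment is a ester: HOOC is carboxylic acid, not ester; CH(CH2OCH3) is ether, not ester; CH(COOH) is carboxylic acid, not ester. → 0.

0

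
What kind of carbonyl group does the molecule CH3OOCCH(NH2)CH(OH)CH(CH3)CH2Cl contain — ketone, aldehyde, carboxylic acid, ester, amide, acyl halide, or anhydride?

ester

The carbonyl is in the CH3OOC segment: CH3O–C(=O)–: carbonyl C bonded to C and to –OCH3 → ester (not ketone + ether).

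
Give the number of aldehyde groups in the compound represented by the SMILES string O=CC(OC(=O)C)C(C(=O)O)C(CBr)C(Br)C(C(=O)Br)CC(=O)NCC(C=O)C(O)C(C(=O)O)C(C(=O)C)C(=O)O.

terminal –CHO: carbonyl C bonded to H and C → aldehyde.
pendant –OC(=O)CH3: an acyloxy group → ester.
pendant –COOH: carbonyl C bonded to C and –OH → carboxylic acid.
pendant –CH2X: halogen on sp³ carbon → alkyl halide.
halogen on an sp³ carbon → alkyl halide.
pendant –C(=O)X: carbonyl C bonded to C and halogen → acyl halide.
–C(=O)–N– linkage → amide (the N is not an amine).
pendant –CHO: carbonyl C bonded to C and H → aldehyde.
–OH on an sp³ carbon → alcohol (secondary).
pendant –COOH: carbonyl C bonded to C and –OH → carboxylic acid.
pendant –COCH3: carbonyl C bonded to two carbons → ketone.
–COOH: carbonyl C bonded to –OH and C → carboxylic acid (the –OH is not a separate alcohol).
Aldehyde appears at: OHC, CH(CHO) → 2.

2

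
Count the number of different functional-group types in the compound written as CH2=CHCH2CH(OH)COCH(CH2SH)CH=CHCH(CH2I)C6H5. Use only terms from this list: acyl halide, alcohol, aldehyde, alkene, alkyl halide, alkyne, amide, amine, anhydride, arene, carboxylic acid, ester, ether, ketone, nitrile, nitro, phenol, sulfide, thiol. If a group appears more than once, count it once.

Reading the structure from left to right:
  CH2=CH: C=C double bond → alkene.
  CH(OH): –OH on an sp³ carbon → alcohol (secondary).
  CO: –C(=O)– with carbon on both sides → ketone.
  CH(CH2SH): pendant –CH2SH → thiol.
  CH=CH: C=C double bond → alkene.
  CH(CH2I): pendant –CH2X: halogen on sp³ carbon → alkyl halide.
  C6H5: –C6H5 phenyl ring → arene.
Distinct types present: alcohol, alkene, alkyl halide, arene, ketone, thiol.

6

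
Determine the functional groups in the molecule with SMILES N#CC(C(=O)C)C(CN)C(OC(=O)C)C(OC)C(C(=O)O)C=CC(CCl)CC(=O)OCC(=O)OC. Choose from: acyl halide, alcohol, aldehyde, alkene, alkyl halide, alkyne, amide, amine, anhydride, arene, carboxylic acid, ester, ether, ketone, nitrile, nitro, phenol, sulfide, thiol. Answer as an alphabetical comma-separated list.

alkene, alkyl halide, amine, carboxylic acid, ester, ether, ketone, nitrile

N≡C–: carbon triple-bonded to nitrogen → nitrile.
pendant –COCH3: carbonyl C bonded to two carbons → ketone.
pendant –CH2NH2: N on sp³ C, no adjacent C=O → amine.
pendant –OC(=O)CH3: an acyloxy group → ester.
pendant –OCH3: C–O–C with sp³ C, no adjacent C=O → ether.
pendant –COOH: carbonyl C bonded to C and –OH → carboxylic acid.
C=C double bond → alkene.
pendant –CH2X: halogen on sp³ carbon → alkyl halide.
–C(=O)–O–C with C on the carbonyl side → ester.
–C(=O)OCH3: carbonyl C bonded to C and to –OCH3 → ester (not ketone + ether).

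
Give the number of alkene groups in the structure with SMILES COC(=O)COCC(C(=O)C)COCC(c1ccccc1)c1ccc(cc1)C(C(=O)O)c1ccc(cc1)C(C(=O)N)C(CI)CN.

0

Reading the structure from left to right:
  CH3OOC: CH3O–C(=O)–: carbonyl C bonded to C and to –OCH3 → ester (not ketone + ether).
  CH2OCH2: C–O–C with sp³ carbons on both sides and no adjacent C=O → ether.
  CH(COCH3): pendant –COCH3: carbonyl C bonded to two carbons → ketone.
  CH2OCH2: C–O–C with sp³ carbons on both sides and no adjacent C=O → ether.
  CH(C6H5): pendant –C6H5: benzene ring → arene.
  C6H4: para-disubstituted benzene ring → arene.
  CH(COOH): pendant –COOH: carbonyl C bonded to C and –OH → carboxylic acid.
  C6H4: para-disubstituted benzene ring → arene.
  CH(CONH2): pendant –CONH2: carbonyl C bonded to C and N → amide.
  CH(CH2I): pendant –CH2X: halogen on sp³ carbon → alkyl halide.
  CH2NH2: –NH2 on an sp³ carbon with no adjacent C=O → amine.
No segment is a alkene: CH(C6H5) is arene, not alkene; C6H4 is arene, not alkene; C6H4 is arene, not alkene. → 0.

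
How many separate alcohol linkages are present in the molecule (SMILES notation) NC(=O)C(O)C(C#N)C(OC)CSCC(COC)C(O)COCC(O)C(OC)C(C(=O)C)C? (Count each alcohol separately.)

3

Working along the chain:
  H2NCO: –C(=O)NH2: carbonyl C bonded to C and to N → amide (the N is not a separate amine).
  CH(OH): –OH on an sp³ carbon → alcohol (secondary).
  CH(CN): pendant –C≡N: nitrile.
  CH(OCH3): pendant –OCH3: C–O–C with sp³ C, no adjacent C=O → ether.
  CH2SCH2: C–S–C linkage → sulfide (thioether).
  CH(CH2OCH3): pendant –CH2OCH3: C–O–C linkage → ether.
  CH(OH): –OH on an sp³ carbon → alcohol (secondary).
  CH2OCH2: C–O–C with sp³ carbons on both sides and no adjacent C=O → ether.
  CH(OH): –OH on an sp³ carbon → alcohol (secondary).
  CH(OCH3): pendant –OCH3: C–O–C with sp³ C, no adjacent C=O → ether.
  CH(COCH3): pendant –COCH3: carbonyl C bonded to two carbons → ketone.
Alcohol appears at: CH(OH), CH(OH), CH(OH) → 3.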